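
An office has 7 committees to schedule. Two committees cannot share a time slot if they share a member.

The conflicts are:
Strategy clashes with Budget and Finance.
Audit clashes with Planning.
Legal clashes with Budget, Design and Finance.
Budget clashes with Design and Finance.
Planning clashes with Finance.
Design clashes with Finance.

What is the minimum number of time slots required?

Legal, Budget, Design, Finance are mutually in conflict, so at least 4 time slots are needed.
4 time slots suffice: time slot 1 → {Audit, Finance}; time slot 2 → {Budget, Planning}; time slot 3 → {Strategy, Legal}; time slot 4 → {Design}. Each listed conflict is separated.

4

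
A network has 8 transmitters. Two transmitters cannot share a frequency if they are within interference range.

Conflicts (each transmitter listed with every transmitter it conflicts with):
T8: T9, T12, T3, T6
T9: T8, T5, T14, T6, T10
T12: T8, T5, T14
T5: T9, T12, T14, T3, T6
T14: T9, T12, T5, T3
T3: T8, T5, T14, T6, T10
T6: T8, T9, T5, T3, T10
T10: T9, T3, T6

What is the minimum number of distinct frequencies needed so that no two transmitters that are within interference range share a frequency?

T9, T6, T10 are mutually in conflict, so at least 3 frequencies are needed.
Using 3 frequencies: T8=3, T9=2, T12=2, T5=3, T14=1, T3=2, T6=1, T10=3. Each listed conflict is separated.

3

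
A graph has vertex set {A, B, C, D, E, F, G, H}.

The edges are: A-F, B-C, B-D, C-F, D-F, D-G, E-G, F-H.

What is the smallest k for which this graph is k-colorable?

2

B and D are adjacent, so at least 2 colors are needed.
2 colors suffice: color 1 → {B, F, G}; color 2 → {A, C, D, E, H}. Every edge joins two different colors.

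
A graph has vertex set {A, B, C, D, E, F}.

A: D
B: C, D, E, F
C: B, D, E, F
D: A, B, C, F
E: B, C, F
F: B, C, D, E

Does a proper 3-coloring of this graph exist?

B, C, D, F form a clique, so at least 4 colors are needed.
So 3 colors are not enough.

No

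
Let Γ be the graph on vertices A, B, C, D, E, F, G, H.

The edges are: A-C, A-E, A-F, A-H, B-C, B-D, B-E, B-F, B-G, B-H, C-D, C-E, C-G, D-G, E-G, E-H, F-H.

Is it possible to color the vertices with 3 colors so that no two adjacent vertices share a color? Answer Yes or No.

B, C, D, G form a clique, so at least 4 colors are needed.
So 3 colors are not enough.

No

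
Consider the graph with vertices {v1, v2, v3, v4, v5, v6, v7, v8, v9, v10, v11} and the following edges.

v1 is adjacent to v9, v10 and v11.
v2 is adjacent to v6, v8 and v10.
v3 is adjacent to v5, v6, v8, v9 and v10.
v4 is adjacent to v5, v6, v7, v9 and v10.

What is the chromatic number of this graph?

v1 and v11 are adjacent, so at least 2 colors are needed.
A valid assignment using 2 colors: v1=1, v2=1, v3=1, v4=1, v5=2, v6=2, v7=2, v8=2, v9=2, v10=2, v11=2. No two adjacent vertices share a color.

2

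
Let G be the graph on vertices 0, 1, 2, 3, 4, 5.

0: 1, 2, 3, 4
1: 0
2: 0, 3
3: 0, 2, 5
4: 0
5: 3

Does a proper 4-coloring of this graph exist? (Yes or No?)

The chromatic number is 3. 0, 2, 3 are pairwise adjacent, so at least 3 colors are needed.
3 colors suffice: 0=red, 1=blue, 2=green, 3=blue, 4=blue, 5=red.
Since 4 ≥ 3, a proper 4-coloring certainly exists.

Yes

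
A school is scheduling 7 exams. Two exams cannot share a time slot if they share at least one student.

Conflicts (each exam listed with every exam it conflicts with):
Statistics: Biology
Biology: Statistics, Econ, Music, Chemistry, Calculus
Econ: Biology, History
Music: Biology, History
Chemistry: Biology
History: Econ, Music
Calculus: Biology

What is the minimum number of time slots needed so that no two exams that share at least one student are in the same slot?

2

Biology and Calculus conflict, so at least 2 time slots are needed.
2 time slots suffice: time slot 1 → {Biology, History}; time slot 2 → {Statistics, Econ, Music, Chemistry, Calculus}. Every pair that conflicts lands in different time slots.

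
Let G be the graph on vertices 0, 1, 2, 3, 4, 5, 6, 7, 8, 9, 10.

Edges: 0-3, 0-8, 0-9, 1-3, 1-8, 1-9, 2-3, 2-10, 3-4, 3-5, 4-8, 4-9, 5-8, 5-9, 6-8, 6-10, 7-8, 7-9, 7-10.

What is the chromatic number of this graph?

6 and 8 are adjacent, so at least 2 colors are needed.
2 colors suffice: color a → {3, 8, 9, 10}; color b → {0, 1, 2, 4, 5, 6, 7}. Every edge joins two different colors.

2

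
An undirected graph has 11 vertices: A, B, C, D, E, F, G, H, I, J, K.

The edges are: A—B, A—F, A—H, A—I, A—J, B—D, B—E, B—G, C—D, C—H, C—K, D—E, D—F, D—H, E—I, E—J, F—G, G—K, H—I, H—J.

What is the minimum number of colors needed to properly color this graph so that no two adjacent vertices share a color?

3

C, D, H are pairwise adjacent, so at least 3 colors are needed.
A valid assignment using 3 colors: A=2, B=3, C=3, D=2, E=1, F=3, G=1, H=1, I=3, J=3, K=2. Every edge joins two different colors.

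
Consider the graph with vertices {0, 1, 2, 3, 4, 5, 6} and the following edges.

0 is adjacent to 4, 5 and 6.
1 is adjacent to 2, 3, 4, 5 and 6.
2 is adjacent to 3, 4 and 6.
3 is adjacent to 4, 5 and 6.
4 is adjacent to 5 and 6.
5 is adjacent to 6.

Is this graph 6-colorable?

Yes

The chromatic number is 5. 1, 3, 4, 5, 6 form a clique, so at least 5 colors are needed.
5 colors suffice: color red → {6}; color blue → {4}; color green → {0, 1}; color yellow → {3}; color purple → {2, 5}.
Since 6 ≥ 5, a proper 6-coloring certainly exists.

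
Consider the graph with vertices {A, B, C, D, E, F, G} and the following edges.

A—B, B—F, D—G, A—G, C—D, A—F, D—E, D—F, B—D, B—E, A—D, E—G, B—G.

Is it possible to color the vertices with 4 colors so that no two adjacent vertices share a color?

The chromatic number is 4. A, B, D, F are mutually adjacent (a clique of size 4), so at least 4 colors are needed.
4 colors suffice: color red → {D}; color blue → {B, C}; color green → {F, G}; color yellow → {A, E}.
That is already a proper 4-coloring.

Yes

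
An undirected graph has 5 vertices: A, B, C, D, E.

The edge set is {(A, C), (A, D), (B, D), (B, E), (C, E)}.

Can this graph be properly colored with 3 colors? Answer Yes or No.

Yes

The chromatic number is 3. The cycle D-B-E-C-A-D has odd length 5, so it cannot be 2-colored; at least 3 colors are needed.
A valid assignment using 3 colors: A=2, B=2, C=3, D=1, E=1.
That is already a proper 3-coloring.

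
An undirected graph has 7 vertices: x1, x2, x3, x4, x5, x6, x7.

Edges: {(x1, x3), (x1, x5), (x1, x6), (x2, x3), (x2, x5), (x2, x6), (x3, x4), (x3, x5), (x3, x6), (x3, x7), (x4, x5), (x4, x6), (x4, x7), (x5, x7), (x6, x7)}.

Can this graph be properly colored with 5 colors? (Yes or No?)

The chromatic number is 4. x3, x4, x6, x7 form a clique, so at least 4 colors are needed.
A valid assignment using 4 colors: x1=3, x2=3, x3=1, x4=4, x5=2, x6=2, x7=3.
Since 5 ≥ 4, a proper 5-coloring certainly exists.

Yes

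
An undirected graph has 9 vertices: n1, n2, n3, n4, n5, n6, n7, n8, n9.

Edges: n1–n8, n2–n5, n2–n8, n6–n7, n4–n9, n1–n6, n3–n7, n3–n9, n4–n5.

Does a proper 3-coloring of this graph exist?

Yes

The chromatic number is 3. The cycle n8-n1-n6-n7-n3-n9-n4-n5-n2-n8 has odd length 9, so it cannot be 2-colored; at least 3 colors are needed.
3 colors suffice: n1=1, n2=2, n3=1, n4=2, n5=1, n6=3, n7=2, n8=3, n9=3.
That is already a proper 3-coloring.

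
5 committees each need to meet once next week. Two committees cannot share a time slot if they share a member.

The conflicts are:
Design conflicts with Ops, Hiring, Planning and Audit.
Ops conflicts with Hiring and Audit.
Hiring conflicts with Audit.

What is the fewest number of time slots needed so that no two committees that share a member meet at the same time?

4

Design, Ops, Hiring, Audit all conflict with each other, so at least 4 time slots are needed.
4 time slots suffice: time slot 1 → {Design}; time slot 2 → {Planning, Audit}; time slot 3 → {Hiring}; time slot 4 → {Ops}. No two conflicting committees share a time slot.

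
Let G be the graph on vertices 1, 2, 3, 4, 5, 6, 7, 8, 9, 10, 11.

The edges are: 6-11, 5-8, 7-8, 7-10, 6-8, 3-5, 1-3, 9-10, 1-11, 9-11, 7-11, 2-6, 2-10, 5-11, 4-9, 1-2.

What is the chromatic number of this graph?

3

The cycle 2-6-8-7-10-2 has odd length 5, so it cannot be 2-colored; at least 3 colors are needed.
One proper 3-coloring: 1=b, 2=a, 3=a, 4=a, 5=b, 6=b, 7=b, 8=a, 9=b, 10=c, 11=a. Every edge joins two different colors.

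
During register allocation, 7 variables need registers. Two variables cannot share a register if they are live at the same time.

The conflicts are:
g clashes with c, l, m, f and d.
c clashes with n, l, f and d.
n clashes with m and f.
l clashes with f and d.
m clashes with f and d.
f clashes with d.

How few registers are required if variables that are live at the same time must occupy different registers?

5

g, c, l, f, d all conflict with each other, so at least 5 registers are needed.
A valid assignment using 5 registers: g=4, c=2, n=3, l=5, m=2, f=1, d=3. Each listed conflict is separated.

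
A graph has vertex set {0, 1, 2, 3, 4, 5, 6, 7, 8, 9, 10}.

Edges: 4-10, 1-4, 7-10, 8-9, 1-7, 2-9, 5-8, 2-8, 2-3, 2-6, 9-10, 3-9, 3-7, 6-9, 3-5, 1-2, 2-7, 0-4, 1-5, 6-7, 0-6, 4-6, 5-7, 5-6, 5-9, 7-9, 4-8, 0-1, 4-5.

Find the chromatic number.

2, 3, 7, 9 form a clique, so at least 4 colors are needed.
A valid assignment using 4 colors: 0=a, 1=d, 2=a, 3=d, 4=b, 5=a, 6=d, 7=c, 8=c, 9=b, 10=a. Every edge joins two different colors.

4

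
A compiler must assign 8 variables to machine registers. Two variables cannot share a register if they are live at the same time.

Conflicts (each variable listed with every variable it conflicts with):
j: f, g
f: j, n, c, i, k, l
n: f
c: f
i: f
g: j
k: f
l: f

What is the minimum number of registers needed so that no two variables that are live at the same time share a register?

2

f and n conflict, so at least 2 registers are needed.
2 registers suffice: j=2, f=1, n=2, c=2, i=2, g=1, k=2, l=2. Every pair that conflicts lands in different registers.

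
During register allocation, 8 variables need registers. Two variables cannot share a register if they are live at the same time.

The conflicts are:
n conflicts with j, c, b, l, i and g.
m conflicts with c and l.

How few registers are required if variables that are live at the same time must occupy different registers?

m and c conflict, so at least 2 registers are needed.
2 registers suffice: register 1 → {n, m}; register 2 → {j, c, b, l, i, g}. No two conflicting variables share a register.

2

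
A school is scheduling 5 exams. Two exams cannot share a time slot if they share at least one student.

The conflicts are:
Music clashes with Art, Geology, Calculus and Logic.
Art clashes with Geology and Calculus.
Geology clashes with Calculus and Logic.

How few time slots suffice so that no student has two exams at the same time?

Music, Art, Geology, Calculus pairwise conflict, so at least 4 time slots are needed.
Using 4 time slots: Music=2, Art=4, Geology=1, Calculus=3, Logic=3. No two conflicting exams share a time slot.

4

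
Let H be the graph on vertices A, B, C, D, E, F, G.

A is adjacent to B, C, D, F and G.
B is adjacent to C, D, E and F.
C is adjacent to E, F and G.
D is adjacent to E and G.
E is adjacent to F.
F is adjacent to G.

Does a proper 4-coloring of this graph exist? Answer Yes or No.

The chromatic number is 4. A, B, C, F are pairwise adjacent (a clique of size 4), so at least 4 colors are needed.
4 colors suffice: A=3, B=1, C=2, D=2, E=3, F=4, G=1.
That is already a proper 4-coloring.

Yes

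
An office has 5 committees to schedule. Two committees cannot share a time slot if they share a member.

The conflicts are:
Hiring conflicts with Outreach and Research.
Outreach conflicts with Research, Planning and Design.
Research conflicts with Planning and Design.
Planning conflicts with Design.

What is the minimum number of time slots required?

Outreach, Research, Planning, Design are mutually in conflict, so at least 4 time slots are needed.
4 time slots suffice: time slot 1 → {Outreach}; time slot 2 → {Research}; time slot 3 → {Hiring, Planning}; time slot 4 → {Design}. Each listed conflict is separated.

4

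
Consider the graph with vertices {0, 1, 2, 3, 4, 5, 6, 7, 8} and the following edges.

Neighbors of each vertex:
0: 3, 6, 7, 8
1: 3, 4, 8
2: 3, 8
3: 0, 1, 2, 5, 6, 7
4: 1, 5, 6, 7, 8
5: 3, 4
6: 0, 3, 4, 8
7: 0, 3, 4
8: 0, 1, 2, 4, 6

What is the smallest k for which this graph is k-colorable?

3

0, 3, 6 form a triangle, so at least 3 colors are needed.
3 colors suffice: color red → {3, 8}; color blue → {0, 2, 4}; color green → {1, 5, 6, 7}. Each edge has distinct colors on its endpoints.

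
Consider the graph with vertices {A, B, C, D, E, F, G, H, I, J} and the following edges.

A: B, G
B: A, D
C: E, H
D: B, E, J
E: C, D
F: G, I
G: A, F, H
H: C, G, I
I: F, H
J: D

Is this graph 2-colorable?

No

The cycle G-A-B-D-E-C-H-G has odd length 7, so it cannot be 2-colored; at least 3 colors are needed.
So 2 colors are not enough.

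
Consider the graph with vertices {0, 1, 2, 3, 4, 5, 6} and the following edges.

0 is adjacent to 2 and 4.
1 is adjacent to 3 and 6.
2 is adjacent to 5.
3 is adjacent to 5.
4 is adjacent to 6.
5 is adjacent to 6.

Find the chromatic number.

The cycle 5-6-4-0-2-5 has odd length 5, so it cannot be 2-colored; at least 3 colors are needed.
3 colors suffice: color red → {2, 3, 6}; color blue → {1, 4, 5}; color green → {0}. No two adjacent vertices share a color.

3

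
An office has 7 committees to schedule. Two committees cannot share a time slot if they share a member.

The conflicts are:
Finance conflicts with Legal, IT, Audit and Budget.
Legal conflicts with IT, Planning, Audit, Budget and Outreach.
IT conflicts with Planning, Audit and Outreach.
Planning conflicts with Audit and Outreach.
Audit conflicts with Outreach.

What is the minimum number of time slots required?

5

Legal, IT, Planning, Audit, Outreach all conflict with each other, so at least 5 time slots are needed.
5 time slots suffice: time slot 1 → {Legal}; time slot 2 → {IT, Budget}; time slot 3 → {Audit}; time slot 4 → {Finance, Outreach}; time slot 5 → {Planning}. No two conflicting committees share a time slot.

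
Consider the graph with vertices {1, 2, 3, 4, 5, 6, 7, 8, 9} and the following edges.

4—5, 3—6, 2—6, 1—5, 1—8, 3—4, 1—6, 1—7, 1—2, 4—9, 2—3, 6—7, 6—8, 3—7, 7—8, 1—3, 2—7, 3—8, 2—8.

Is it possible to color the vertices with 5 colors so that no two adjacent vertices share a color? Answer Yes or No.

No

1, 2, 3, 6, 7, 8 are mutually adjacent (a clique of size 6), so at least 6 colors are needed.
So 5 colors are not enough.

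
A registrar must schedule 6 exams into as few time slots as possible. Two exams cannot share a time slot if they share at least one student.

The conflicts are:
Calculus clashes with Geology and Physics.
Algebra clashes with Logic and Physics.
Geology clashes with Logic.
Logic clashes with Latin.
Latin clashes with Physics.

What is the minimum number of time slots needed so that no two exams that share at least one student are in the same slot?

The cycle Logic-Geology-Calculus-Physics-Algebra-Logic has odd length 5, so it cannot be 2-colored; at least 3 time slots are needed.
3 time slots suffice: time slot 1 → {Logic, Physics}; time slot 2 → {Calculus, Algebra, Latin}; time slot 3 → {Geology}. No two conflicting exams share a time slot.

3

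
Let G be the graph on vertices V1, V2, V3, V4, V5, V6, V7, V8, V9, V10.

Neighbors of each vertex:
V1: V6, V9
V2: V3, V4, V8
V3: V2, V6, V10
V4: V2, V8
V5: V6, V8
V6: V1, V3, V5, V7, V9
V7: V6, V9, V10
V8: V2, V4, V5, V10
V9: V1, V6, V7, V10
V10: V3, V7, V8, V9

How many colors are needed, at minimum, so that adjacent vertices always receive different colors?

3

V7, V9, V10 form a triangle, so at least 3 colors are needed.
A valid assignment using 3 colors: V1=3, V2=1, V3=2, V4=3, V5=3, V6=1, V7=3, V8=2, V9=2, V10=1. No two adjacent vertices share a color.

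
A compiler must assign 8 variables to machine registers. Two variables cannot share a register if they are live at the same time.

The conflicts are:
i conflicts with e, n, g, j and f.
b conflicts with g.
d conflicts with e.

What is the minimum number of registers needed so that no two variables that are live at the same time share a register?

i and f conflict, so at least 2 registers are needed.
2 registers suffice: register 1 → {i, b, d}; register 2 → {e, n, g, j, f}. No two conflicting variables share a register.

2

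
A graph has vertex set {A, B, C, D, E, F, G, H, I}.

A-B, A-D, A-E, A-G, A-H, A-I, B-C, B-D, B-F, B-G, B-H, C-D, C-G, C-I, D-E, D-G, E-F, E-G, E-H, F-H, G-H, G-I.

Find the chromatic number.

4

A, B, D, G are pairwise adjacent (a clique of size 4), so at least 4 colors are needed.
4 colors suffice: color 1 → {F, G}; color 2 → {A, C}; color 3 → {B, E, I}; color 4 → {D, H}. Each edge has distinct colors on its endpoints.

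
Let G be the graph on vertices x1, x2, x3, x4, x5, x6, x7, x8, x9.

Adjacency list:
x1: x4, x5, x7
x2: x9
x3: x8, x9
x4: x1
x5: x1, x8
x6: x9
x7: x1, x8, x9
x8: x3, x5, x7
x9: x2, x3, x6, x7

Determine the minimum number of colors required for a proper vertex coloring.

x3 and x9 are adjacent, so at least 2 colors are needed.
2 colors suffice: color R → {x1, x8, x9}; color B → {x2, x3, x4, x5, x6, x7}. No two adjacent vertices share a color.

2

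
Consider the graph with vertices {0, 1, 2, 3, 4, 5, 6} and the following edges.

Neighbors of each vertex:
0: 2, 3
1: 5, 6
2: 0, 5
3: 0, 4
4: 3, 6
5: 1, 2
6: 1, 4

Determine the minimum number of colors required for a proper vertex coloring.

The cycle 5-1-6-4-3-0-2-5 has odd length 7, so it cannot be 2-colored; at least 3 colors are needed.
One proper 3-coloring: 0=b, 1=a, 2=a, 3=c, 4=a, 5=b, 6=b. No two adjacent vertices share a color.

3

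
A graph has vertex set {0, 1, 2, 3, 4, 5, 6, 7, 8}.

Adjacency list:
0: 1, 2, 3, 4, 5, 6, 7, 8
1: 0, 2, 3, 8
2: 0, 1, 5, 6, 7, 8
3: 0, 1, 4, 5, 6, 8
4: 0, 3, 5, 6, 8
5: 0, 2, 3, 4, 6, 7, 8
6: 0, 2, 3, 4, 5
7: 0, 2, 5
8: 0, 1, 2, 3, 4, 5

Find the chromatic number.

0, 3, 4, 5, 6 are mutually adjacent (a clique of size 5), so at least 5 colors are needed.
5 colors suffice: color red → {0}; color blue → {1, 5}; color green → {2, 3}; color yellow → {6, 7, 8}; color purple → {4}. Every edge joins two different colors.

5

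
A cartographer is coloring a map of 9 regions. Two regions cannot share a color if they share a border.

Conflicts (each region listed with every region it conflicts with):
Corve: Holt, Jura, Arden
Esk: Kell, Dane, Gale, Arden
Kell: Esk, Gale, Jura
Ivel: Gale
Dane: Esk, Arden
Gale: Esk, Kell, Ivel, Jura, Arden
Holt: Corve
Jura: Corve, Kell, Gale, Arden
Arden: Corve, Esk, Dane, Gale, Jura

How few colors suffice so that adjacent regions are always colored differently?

3

Corve, Jura, Arden are mutually in conflict, so at least 3 colors are needed.
3 colors suffice: color 1 → {Kell, Ivel, Holt, Arden}; color 2 → {Corve, Dane, Gale}; color 3 → {Esk, Jura}. Each listed conflict is separated.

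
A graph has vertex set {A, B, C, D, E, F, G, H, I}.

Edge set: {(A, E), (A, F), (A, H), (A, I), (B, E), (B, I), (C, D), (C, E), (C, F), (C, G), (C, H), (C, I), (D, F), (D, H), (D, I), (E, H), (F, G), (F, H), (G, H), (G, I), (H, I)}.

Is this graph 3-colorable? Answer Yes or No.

C, G, H, I are pairwise adjacent (a clique of size 4), so at least 4 colors are needed.
So 3 colors are not enough.

No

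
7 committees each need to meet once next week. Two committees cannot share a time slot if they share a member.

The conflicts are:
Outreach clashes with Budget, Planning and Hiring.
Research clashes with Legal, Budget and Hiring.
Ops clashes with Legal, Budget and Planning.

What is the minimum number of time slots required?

Research and Hiring conflict, so at least 2 time slots are needed.
Using 2 time slots: Outreach=1, Research=1, Ops=1, Legal=2, Budget=2, Planning=2, Hiring=2. Every pair that conflicts lands in different time slots.

2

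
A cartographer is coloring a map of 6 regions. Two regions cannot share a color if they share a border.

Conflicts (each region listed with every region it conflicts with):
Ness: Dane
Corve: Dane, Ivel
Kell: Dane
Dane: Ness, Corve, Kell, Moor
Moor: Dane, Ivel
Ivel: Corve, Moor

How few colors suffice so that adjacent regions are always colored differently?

2

Kell and Dane conflict, so at least 2 colors are needed.
2 colors suffice: Ness=2, Corve=2, Kell=2, Dane=1, Moor=2, Ivel=1. No two conflicting regions share a color.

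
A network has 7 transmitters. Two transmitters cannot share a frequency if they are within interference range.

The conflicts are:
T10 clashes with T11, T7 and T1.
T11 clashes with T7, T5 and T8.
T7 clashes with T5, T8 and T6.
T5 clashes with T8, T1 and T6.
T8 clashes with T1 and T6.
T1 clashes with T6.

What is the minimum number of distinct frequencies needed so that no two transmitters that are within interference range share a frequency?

T5, T8, T1, T6 pairwise conflict, so at least 4 frequencies are needed.
4 frequencies suffice: T10=1, T11=4, T7=3, T5=2, T8=1, T1=3, T6=4. Every pair that conflicts lands in different frequencies.

4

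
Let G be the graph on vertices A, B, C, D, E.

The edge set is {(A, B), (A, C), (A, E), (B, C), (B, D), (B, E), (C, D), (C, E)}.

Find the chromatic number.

4

A, B, C, E are mutually adjacent (a clique of size 4), so at least 4 colors are needed.
One proper 4-coloring: A=3, B=2, C=1, D=3, E=4. Each edge has distinct colors on its endpoints.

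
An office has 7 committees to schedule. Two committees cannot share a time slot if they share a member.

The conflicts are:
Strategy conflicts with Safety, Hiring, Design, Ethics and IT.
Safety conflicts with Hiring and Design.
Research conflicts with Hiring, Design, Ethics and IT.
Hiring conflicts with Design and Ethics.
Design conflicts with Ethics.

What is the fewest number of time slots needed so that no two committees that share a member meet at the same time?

4

Strategy, Safety, Hiring, Design are mutually in conflict, so at least 4 time slots are needed.
Using 4 time slots: Strategy=1, Safety=4, Research=1, Hiring=2, Design=3, Ethics=4, IT=2. No two conflicting committees share a time slot.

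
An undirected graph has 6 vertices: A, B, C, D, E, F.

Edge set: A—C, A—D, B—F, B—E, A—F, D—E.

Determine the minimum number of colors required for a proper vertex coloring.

The cycle F-B-E-D-A-F has odd length 5, so it cannot be 2-colored; at least 3 colors are needed.
3 colors suffice: color red → {A, E}; color blue → {C, D, F}; color green → {B}. Every edge joins two different colors.

3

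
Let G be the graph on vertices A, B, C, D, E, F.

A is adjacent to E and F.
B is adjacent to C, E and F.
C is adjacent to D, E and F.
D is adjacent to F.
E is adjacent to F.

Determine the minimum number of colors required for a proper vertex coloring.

B, C, E, F are pairwise adjacent (a clique of size 4), so at least 4 colors are needed.
4 colors suffice: color 1 → {F}; color 2 → {D, E}; color 3 → {A, C}; color 4 → {B}. Each edge has distinct colors on its endpoints.

4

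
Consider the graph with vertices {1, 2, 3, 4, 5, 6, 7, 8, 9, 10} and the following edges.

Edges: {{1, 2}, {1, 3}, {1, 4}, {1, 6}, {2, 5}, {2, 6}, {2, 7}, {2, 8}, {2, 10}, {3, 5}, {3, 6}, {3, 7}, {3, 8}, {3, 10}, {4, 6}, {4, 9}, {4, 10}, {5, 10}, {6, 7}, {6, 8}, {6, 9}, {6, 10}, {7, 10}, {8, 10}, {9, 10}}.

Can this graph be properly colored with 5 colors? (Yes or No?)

The chromatic number is 4. 4, 6, 9, 10 are mutually adjacent (a clique of size 4), so at least 4 colors are needed.
4 colors suffice: color red → {5, 6}; color blue → {1, 10}; color green → {2, 3, 4}; color yellow → {7, 8, 9}.
Since 5 ≥ 4, a proper 5-coloring certainly exists.

Yes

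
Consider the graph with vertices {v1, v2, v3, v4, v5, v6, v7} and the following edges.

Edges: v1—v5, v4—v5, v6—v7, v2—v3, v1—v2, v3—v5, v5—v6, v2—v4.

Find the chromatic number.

v2 and v4 are adjacent, so at least 2 colors are needed.
2 colors suffice: color red → {v2, v5, v7}; color blue → {v1, v3, v4, v6}. No two adjacent vertices share a color.

2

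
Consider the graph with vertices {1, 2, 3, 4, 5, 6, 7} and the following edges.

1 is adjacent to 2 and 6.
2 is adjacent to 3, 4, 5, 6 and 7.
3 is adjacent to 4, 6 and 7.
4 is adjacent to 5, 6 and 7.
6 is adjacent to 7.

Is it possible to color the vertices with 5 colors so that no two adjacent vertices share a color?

Yes

The chromatic number is 5. 2, 3, 4, 6, 7 form a clique, so at least 5 colors are needed.
A valid assignment using 5 colors: 1=blue, 2=red, 3=purple, 4=blue, 5=green, 6=green, 7=yellow.
That is already a proper 5-coloring.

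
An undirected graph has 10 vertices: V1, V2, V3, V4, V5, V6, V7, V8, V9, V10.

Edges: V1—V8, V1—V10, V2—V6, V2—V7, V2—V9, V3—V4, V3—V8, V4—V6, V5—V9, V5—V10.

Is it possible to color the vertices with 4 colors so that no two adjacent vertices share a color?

The chromatic number is 3. The cycle V6-V2-V9-V5-V10-V1-V8-V3-V4-V6 has odd length 9, so it cannot be 2-colored; at least 3 colors are needed.
3 colors suffice: V1=B, V2=R, V3=B, V4=R, V5=B, V6=B, V7=B, V8=R, V9=G, V10=R.
Since 4 ≥ 3, a proper 4-coloring certainly exists.

Yes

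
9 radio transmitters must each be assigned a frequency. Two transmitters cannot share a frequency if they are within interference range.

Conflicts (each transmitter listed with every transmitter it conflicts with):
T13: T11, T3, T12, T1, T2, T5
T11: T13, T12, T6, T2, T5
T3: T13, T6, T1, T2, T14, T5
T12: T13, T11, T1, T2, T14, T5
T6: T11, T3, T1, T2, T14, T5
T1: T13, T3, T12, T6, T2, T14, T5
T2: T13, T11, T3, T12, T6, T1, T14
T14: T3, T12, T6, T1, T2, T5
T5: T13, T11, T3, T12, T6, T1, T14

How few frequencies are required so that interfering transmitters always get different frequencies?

T3, T6, T1, T2, T14 pairwise conflict, so at least 5 frequencies are needed.
5 frequencies suffice: T13=3, T11=2, T3=4, T12=4, T6=3, T1=2, T2=1, T14=5, T5=1. Each listed conflict is separated.

5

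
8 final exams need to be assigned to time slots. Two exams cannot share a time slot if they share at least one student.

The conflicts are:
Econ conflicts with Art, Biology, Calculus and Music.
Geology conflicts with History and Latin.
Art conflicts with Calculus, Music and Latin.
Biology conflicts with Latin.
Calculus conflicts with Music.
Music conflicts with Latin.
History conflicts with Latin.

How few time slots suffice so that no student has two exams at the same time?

Econ, Art, Calculus, Music are mutually in conflict, so at least 4 time slots are needed.
Using 4 time slots: Econ=1, Geology=3, Art=3, Biology=2, Calculus=4, Music=2, History=2, Latin=1. No two conflicting exams share a time slot.

4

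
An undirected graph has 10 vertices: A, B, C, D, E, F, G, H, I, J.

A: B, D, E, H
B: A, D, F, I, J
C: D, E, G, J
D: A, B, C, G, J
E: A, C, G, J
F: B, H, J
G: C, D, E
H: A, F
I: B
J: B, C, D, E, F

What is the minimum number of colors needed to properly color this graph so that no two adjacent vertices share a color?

3

C, E, J form a triangle, so at least 3 colors are needed.
3 colors suffice: color 1 → {B, C, H}; color 2 → {D, E, F, I}; color 3 → {A, G, J}. No two adjacent vertices share a color.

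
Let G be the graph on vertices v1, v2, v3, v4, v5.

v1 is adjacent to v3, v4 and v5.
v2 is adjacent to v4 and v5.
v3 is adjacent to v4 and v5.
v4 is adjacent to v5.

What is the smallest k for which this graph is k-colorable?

v1, v3, v4, v5 are mutually adjacent (a clique of size 4), so at least 4 colors are needed.
4 colors suffice: color 1 → {v5}; color 2 → {v4}; color 3 → {v1, v2}; color 4 → {v3}. Every edge joins two different colors.

4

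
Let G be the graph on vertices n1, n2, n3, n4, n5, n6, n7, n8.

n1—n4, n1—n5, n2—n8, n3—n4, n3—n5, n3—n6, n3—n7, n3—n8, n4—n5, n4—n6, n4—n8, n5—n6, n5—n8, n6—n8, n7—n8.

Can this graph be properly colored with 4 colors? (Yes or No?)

No

n3, n4, n5, n6, n8 are pairwise adjacent (a clique of size 5), so at least 5 colors are needed.
So 4 colors are not enough.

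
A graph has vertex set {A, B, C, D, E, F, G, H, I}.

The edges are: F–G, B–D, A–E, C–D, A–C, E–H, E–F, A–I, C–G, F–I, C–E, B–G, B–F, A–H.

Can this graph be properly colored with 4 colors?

The chromatic number is 3. B, F, G are mutually adjacent, so at least 3 colors are needed.
A valid assignment using 3 colors: A=red, B=green, C=green, D=red, E=blue, F=red, G=blue, H=green, I=blue.
Since 4 ≥ 3, a proper 4-coloring certainly exists.

Yes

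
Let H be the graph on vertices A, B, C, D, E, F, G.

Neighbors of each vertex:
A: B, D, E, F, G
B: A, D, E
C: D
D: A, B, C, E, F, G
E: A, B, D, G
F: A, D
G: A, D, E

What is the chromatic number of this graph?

4

A, B, D, E form a clique, so at least 4 colors are needed.
4 colors suffice: color 1 → {D}; color 2 → {A, C}; color 3 → {E, F}; color 4 → {B, G}. Each edge has distinct colors on its endpoints.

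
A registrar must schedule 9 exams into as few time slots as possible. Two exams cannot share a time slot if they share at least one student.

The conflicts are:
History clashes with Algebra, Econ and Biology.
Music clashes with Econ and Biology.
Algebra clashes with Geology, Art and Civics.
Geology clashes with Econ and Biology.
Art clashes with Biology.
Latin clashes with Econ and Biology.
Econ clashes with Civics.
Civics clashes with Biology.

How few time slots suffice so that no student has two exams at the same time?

History and Biology conflict, so at least 2 time slots are needed.
2 time slots suffice: time slot 1 → {Algebra, Econ, Biology}; time slot 2 → {History, Music, Geology, Art, Latin, Civics}. Each listed conflict is separated.

2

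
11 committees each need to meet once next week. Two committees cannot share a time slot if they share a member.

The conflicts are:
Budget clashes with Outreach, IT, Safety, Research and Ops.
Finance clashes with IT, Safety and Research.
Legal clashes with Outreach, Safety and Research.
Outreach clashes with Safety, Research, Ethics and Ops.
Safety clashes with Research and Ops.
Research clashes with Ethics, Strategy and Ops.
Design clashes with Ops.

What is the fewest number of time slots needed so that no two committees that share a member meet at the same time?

5

Budget, Outreach, Safety, Research, Ops are mutually in conflict, so at least 5 time slots are needed.
A valid assignment using 5 time slots: Budget=4, Finance=3, Legal=4, Outreach=3, IT=1, Safety=2, Research=1, Design=1, Ethics=2, Strategy=2, Ops=5. Every pair that conflicts lands in different time slots.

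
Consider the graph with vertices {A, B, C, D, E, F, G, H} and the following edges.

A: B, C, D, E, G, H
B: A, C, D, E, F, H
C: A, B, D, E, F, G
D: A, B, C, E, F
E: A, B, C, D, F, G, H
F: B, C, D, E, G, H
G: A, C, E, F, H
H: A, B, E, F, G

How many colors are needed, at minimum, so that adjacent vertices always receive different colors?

B, C, D, E, F are pairwise adjacent (a clique of size 5), so at least 5 colors are needed.
5 colors suffice: color 1 → {E}; color 2 → {A, F}; color 3 → {C, H}; color 4 → {B, G}; color 5 → {D}. No two adjacent vertices share a color.

5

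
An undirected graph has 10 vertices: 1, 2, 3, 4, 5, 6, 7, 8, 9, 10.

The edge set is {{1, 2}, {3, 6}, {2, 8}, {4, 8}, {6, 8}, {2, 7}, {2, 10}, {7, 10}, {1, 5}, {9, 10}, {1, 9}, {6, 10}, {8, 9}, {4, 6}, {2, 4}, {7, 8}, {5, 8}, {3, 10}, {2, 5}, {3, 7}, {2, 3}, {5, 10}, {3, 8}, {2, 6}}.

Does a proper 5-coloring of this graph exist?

Yes

The chromatic number is 4. 2, 3, 7, 8 are pairwise adjacent (a clique of size 4), so at least 4 colors are needed.
4 colors suffice: color red → {2, 9}; color blue → {1, 8, 10}; color green → {3, 4, 5}; color yellow → {6, 7}.
Since 5 ≥ 4, a proper 5-coloring certainly exists.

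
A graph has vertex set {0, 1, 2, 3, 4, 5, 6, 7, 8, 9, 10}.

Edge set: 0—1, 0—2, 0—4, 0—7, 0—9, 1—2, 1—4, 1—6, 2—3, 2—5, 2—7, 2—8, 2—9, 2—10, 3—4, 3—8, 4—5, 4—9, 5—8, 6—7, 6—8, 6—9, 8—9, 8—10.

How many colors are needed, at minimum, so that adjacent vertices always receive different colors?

6, 8, 9 form a triangle, so at least 3 colors are needed.
3 colors suffice: 0=blue, 1=green, 2=red, 3=green, 4=red, 5=green, 6=red, 7=green, 8=blue, 9=green, 10=green. No two adjacent vertices share a color.

3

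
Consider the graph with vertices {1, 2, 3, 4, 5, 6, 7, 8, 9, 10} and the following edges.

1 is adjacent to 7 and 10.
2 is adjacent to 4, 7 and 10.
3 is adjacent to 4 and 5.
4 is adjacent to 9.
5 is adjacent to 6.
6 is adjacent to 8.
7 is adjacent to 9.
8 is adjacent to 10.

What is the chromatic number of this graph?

3

The cycle 4-2-10-8-6-5-3-4 has odd length 7, so it cannot be 2-colored; at least 3 colors are needed.
One proper 3-coloring: 1=red, 2=red, 3=green, 4=blue, 5=red, 6=blue, 7=blue, 8=red, 9=red, 10=blue. Each edge has distinct colors on its endpoints.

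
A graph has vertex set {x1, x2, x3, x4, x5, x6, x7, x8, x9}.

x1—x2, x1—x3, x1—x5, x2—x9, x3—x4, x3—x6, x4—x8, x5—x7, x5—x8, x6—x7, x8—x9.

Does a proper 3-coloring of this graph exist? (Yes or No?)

Yes

The chromatic number is 3. The cycle x8-x9-x2-x1-x5-x8 has odd length 5, so it cannot be 2-colored; at least 3 colors are needed.
3 colors suffice: color red → {x1, x7, x8}; color blue → {x2, x3, x5}; color green → {x4, x6, x9}.
That is already a proper 3-coloring.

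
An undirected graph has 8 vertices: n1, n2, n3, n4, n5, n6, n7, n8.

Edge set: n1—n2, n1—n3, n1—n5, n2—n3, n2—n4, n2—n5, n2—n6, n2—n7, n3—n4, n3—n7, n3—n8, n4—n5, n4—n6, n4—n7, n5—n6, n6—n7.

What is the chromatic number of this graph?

4

n2, n3, n4, n7 are mutually adjacent (a clique of size 4), so at least 4 colors are needed.
4 colors suffice: color 1 → {n2, n8}; color 2 → {n3, n6}; color 3 → {n1, n4}; color 4 → {n5, n7}. No two adjacent vertices share a color.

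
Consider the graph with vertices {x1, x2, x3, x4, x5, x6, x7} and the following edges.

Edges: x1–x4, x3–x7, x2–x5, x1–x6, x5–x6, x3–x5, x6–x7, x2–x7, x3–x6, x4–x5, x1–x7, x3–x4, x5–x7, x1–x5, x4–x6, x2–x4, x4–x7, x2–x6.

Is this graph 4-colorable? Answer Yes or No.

No

x1, x4, x5, x6, x7 are pairwise adjacent (a clique of size 5), so at least 5 colors are needed.
So 4 colors are not enough.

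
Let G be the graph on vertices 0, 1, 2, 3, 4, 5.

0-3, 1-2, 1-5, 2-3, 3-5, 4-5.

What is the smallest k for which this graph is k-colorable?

1 and 2 are adjacent, so at least 2 colors are needed.
A valid assignment using 2 colors: 0=blue, 1=red, 2=blue, 3=red, 4=red, 5=blue. Each edge has distinct colors on its endpoints.

2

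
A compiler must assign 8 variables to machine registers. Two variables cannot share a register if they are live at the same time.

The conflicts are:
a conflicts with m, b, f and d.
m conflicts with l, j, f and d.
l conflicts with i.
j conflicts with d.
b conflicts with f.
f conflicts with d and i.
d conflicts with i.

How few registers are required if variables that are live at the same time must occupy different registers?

4

a, m, f, d all conflict with each other, so at least 4 registers are needed.
Using 4 registers: a=4, m=1, l=2, j=2, b=1, f=2, d=3, i=1. Each listed conflict is separated.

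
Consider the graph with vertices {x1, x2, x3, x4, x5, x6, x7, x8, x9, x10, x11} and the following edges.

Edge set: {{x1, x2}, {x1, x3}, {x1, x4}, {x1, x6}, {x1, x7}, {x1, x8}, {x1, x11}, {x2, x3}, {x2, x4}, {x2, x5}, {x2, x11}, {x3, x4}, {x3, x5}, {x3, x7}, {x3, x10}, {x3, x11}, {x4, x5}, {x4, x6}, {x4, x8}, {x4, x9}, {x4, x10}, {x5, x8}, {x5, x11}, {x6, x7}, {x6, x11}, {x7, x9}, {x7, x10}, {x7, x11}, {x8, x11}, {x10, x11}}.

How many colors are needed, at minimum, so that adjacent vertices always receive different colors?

4

x1, x6, x7, x11 form a clique, so at least 4 colors are needed.
4 colors suffice: color red → {x4, x11}; color blue → {x3, x6, x8, x9}; color green → {x1, x5, x10}; color yellow → {x2, x7}. Each edge has distinct colors on its endpoints.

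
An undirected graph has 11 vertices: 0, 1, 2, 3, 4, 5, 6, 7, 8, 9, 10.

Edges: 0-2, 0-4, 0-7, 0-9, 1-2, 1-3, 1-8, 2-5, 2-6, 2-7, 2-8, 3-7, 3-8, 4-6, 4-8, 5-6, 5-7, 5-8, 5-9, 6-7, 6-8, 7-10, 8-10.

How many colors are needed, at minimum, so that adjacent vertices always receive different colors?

4

2, 5, 6, 8 are mutually adjacent (a clique of size 4), so at least 4 colors are needed.
4 colors suffice: color red → {7, 8, 9}; color blue → {2, 3, 4, 10}; color green → {0, 1, 6}; color yellow → {5}. Every edge joins two different colors.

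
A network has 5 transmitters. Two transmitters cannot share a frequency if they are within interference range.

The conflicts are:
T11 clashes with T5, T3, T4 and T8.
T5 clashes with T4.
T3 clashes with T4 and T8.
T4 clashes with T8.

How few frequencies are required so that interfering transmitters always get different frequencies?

4

T11, T3, T4, T8 all conflict with each other, so at least 4 frequencies are needed.
A valid assignment using 4 frequencies: T11=2, T5=3, T3=4, T4=1, T8=3. Each listed conflict is separated.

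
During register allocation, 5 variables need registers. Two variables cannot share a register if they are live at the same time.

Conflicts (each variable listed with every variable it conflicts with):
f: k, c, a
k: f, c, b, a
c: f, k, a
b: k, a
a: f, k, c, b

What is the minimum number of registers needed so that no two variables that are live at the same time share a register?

f, k, c, a all conflict with each other, so at least 4 registers are needed.
4 registers suffice: register 1 → {a}; register 2 → {k}; register 3 → {f, b}; register 4 → {c}. No two conflicting variables share a register.

4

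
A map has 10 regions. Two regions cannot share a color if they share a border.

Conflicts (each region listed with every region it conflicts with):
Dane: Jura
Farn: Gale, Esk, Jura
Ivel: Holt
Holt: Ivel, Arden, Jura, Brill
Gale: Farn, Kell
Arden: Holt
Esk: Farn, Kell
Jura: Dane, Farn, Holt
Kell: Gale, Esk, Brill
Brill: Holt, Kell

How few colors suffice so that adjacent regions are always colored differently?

Holt and Brill conflict, so at least 2 colors are needed.
A valid assignment using 2 colors: Dane=1, Farn=1, Ivel=2, Holt=1, Gale=2, Arden=2, Esk=2, Jura=2, Kell=1, Brill=2. No two conflicting regions share a color.

2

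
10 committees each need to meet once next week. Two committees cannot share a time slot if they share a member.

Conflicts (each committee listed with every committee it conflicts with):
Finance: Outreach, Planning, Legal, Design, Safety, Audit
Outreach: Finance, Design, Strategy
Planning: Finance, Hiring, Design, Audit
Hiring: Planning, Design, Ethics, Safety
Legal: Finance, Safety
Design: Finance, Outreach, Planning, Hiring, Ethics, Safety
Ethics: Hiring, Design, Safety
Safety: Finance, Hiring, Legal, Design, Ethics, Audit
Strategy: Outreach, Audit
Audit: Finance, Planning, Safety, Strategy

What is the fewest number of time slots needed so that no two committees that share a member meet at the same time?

4

Hiring, Design, Ethics, Safety pairwise conflict, so at least 4 time slots are needed.
4 time slots suffice: time slot 1 → {Outreach, Planning, Safety}; time slot 2 → {Legal, Design, Audit}; time slot 3 → {Finance, Hiring, Strategy}; time slot 4 → {Ethics}. Every pair that conflicts lands in different time slots.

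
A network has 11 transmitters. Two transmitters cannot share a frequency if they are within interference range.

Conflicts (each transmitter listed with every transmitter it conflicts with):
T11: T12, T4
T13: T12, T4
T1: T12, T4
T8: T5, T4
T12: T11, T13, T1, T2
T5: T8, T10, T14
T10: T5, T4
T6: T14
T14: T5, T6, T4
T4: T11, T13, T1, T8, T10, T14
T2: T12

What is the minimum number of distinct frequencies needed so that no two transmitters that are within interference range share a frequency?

T13 and T12 conflict, so at least 2 frequencies are needed.
2 frequencies suffice: frequency 1 → {T12, T5, T6, T4}; frequency 2 → {T11, T13, T1, T8, T10, T14, T2}. Each listed conflict is separated.

2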